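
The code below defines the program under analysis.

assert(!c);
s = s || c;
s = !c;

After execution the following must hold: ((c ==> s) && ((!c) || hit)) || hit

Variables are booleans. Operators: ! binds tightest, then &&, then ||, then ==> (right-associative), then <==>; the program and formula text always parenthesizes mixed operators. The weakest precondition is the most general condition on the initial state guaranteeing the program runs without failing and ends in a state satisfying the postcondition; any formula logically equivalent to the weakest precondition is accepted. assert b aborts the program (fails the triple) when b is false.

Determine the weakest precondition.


Working backward. After the program, ((c ==> s) && ((!c) || hit)) || hit must hold.
Before s := !c: ((c ==> (!c)) && ((!c) || hit)) || hit
Before s := s || c: ((c ==> (!c)) && ((!c) || hit)) || hit
Before assert !c: (!c) && (((c ==> (!c)) && ((!c) || hit)) || hit)
Answer: WP = (!c) && (((c ==> (!c)) && ((!c) || hit)) || hit)


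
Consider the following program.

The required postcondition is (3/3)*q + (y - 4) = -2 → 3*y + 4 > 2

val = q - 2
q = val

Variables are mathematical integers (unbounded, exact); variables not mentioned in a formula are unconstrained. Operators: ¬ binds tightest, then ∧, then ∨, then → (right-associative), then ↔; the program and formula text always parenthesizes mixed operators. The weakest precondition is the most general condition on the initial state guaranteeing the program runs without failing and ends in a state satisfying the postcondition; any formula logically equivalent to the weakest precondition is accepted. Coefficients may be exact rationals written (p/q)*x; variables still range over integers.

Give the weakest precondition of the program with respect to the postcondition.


Working backward. After the program, the postcondition (3/3)*q + (y - 4) = -2 → 3*y + 4 > 2 must hold; in canonical form it is q + y = 2 → 3*y > -2.
Before q := val: val + y = 2 → 3*y > -2
Before val := q - 2: q + y = 4 → 3*y > -2
Answer: WP = q + y = 4 → 3*y > -2


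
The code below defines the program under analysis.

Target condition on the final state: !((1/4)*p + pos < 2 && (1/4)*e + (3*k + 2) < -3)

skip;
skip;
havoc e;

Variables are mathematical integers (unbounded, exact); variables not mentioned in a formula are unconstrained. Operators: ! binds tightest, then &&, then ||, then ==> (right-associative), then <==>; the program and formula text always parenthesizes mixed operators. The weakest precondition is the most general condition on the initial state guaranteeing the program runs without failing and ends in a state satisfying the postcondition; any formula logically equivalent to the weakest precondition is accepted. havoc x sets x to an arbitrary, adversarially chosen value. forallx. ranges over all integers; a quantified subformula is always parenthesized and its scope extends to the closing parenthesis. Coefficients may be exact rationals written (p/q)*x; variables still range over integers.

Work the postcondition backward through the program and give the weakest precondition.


Working backward. After the program, the postcondition !((1/4)*p + pos < 2 && (1/4)*e + (3*k + 2) < -3) must hold; in canonical form it is !((1/4)*p + pos < 2 && (1/4)*e + 3*k < -5).
Before havoc e: forall e_1. (!((1/4)*p + pos < 2 && (1/4)*e_1 + 3*k < -5))
Before skip: forall e_1. (!((1/4)*p + pos < 2 && (1/4)*e_1 + 3*k < -5))
Before skip: forall e_1. (!((1/4)*p + pos < 2 && (1/4)*e_1 + 3*k < -5))
Answer: WP = forall e_1. (!((1/4)*p + pos < 2 && (1/4)*e_1 + 3*k < -5))


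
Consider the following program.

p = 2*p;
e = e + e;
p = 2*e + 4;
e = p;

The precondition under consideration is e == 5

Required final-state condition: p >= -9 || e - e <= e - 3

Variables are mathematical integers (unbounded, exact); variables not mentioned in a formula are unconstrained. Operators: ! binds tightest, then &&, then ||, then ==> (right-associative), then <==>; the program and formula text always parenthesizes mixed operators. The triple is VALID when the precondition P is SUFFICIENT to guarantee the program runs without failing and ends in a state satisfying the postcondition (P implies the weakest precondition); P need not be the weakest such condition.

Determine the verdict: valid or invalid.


Working backward. After the program, the postcondition p >= -9 || e - e <= e - 3 must hold; in canonical form it is p >= -9 || e >= 3.
Before e := p: p >= -9 || p >= 3
Before p := 2*e + 4: 2*e >= -13 || 2*e >= -1
Before e := e + e: 4*e >= -13 || 4*e >= -1
Before p := 2*p: 4*e >= -13 || 4*e >= -1
The weakest precondition is 4*e >= -13 || 4*e >= -1.
Check whether e == 5 implies it.
Every state satisfying the precondition satisfies the weakest precondition: the implication holds.
Answer: valid


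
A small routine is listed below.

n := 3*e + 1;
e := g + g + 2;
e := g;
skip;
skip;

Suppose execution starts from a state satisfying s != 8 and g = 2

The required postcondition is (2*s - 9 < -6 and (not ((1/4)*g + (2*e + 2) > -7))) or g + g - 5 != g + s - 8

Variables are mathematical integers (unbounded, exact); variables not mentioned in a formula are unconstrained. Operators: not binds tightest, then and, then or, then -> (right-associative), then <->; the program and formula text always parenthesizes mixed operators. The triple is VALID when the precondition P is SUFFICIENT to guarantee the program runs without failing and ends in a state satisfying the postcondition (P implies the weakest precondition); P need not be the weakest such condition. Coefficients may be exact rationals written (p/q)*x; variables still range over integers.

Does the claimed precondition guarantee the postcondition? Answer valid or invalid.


Working backward. After the program, the postcondition (2*s - 9 < -6 and (not ((1/4)*g + (2*e + 2) > -7))) or g + g - 5 != g + s - 8 must hold; in canonical form it is (2*s < 3 and (not (2*e + (1/4)*g > -9))) or g != s - 3.
Before skip: (2*s < 3 and (not (2*e + (1/4)*g > -9))) or g != s - 3
Before skip: (2*s < 3 and (not (2*e + (1/4)*g > -9))) or g != s - 3
Before e := g: (2*s < 3 and (not ((9/4)*g > -9))) or g != s - 3
Before e := g + g + 2: (2*s < 3 and (not ((9/4)*g > -9))) or g != s - 3
Before n := 3*e + 1: (2*s < 3 and (not ((9/4)*g > -9))) or g != s - 3
The weakest precondition is (2*s < 3 and (not ((9/4)*g > -9))) or g != s - 3.
Check whether s != 8 and g = 2 implies it.
Countermodel: at the initial state g = 2, s = 5, the precondition holds but the weakest precondition fails.
Answer: invalid


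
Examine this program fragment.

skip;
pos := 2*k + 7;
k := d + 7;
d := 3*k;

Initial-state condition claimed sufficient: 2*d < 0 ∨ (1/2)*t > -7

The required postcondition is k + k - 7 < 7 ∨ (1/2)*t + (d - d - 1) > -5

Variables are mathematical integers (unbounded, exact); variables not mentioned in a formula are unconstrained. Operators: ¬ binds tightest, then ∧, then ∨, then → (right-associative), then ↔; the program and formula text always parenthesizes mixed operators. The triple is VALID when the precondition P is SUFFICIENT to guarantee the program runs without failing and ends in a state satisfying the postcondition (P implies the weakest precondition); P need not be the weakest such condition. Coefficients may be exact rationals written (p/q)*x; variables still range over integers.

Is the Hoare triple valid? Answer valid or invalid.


Working backward. After the program, the postcondition k + k - 7 < 7 ∨ (1/2)*t + (d - d - 1) > -5 must hold; in canonical form it is 2*k < 14 ∨ (1/2)*t > -4.
Before d := 3*k: 2*k < 14 ∨ (1/2)*t > -4
Before k := d + 7: 2*d < 0 ∨ (1/2)*t > -4
Before pos := 2*k + 7: 2*d < 0 ∨ (1/2)*t > -4
Before skip: 2*d < 0 ∨ (1/2)*t > -4
The weakest precondition is 2*d < 0 ∨ (1/2)*t > -4.
Check whether 2*d < 0 ∨ (1/2)*t > -7 implies it.
Countermodel: at the initial state d = 0, t = -13, the precondition holds but the weakest precondition fails.
Answer: invalid


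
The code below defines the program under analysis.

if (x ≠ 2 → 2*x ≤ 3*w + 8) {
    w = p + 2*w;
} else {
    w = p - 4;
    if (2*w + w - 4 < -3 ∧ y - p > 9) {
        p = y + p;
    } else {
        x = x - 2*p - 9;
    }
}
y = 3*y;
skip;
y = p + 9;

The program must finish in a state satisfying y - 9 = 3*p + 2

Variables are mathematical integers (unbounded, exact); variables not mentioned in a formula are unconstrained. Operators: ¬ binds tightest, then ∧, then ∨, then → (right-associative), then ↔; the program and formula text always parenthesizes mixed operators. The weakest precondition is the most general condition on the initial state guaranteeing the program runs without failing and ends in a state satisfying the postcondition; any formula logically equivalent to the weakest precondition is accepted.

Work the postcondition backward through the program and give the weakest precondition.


Working backward. After the program, the postcondition y - 9 = 3*p + 2 must hold; in canonical form it is y = 3*p + 11.
Before y := p + 9: 2*p = -2
Before skip: 2*p = -2
Before y := 3*y: 2*p = -2
Then branch requires 2*p = -2; else branch requires ((3*p < 13 ∧ y > p + 9) → 2*p + 2*y = -2) ∧ ((¬(3*p < 13 ∧ y > p + 9)) → 2*p = -2).
Before the if: ((x ≠ 2 → 2*x ≤ 3*w + 8) → 2*p = -2) ∧ ((¬(x ≠ 2 → 2*x ≤ 3*w + 8)) → (((3*p < 13 ∧ y > p + 9) → 2*p + 2*y = -2) ∧ ((¬(3*p < 13 ∧ y > p + 9)) → 2*p = -2)))
Answer: WP = ((x ≠ 2 → 2*x ≤ 3*w + 8) → 2*p = -2) ∧ ((¬(x ≠ 2 → 2*x ≤ 3*w + 8)) → (((3*p < 13 ∧ y > p + 9) → 2*p + 2*y = -2) ∧ ((¬(3*p < 13 ∧ y > p + 9)) → 2*p = -2)))


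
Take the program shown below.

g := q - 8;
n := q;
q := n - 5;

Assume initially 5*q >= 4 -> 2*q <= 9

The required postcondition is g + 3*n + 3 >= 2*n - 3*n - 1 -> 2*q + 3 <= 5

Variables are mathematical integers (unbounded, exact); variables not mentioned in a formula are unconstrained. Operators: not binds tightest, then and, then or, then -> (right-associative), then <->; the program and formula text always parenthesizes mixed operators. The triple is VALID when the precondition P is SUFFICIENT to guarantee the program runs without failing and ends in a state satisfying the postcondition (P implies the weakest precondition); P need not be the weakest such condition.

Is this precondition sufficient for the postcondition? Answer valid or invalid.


Working backward. After the program, the postcondition g + 3*n + 3 >= 2*n - 3*n - 1 -> 2*q + 3 <= 5 must hold; in canonical form it is g + 4*n >= -4 -> 2*q <= 2.
Before q := n - 5: g + 4*n >= -4 -> 2*n <= 12
Before n := q: g + 4*q >= -4 -> 2*q <= 12
Before g := q - 8: 5*q >= 4 -> 2*q <= 12
The weakest precondition is 5*q >= 4 -> 2*q <= 12.
Check whether 5*q >= 4 -> 2*q <= 9 implies it.
Every state satisfying the precondition satisfies the weakest precondition: the implication holds.
Answer: valid


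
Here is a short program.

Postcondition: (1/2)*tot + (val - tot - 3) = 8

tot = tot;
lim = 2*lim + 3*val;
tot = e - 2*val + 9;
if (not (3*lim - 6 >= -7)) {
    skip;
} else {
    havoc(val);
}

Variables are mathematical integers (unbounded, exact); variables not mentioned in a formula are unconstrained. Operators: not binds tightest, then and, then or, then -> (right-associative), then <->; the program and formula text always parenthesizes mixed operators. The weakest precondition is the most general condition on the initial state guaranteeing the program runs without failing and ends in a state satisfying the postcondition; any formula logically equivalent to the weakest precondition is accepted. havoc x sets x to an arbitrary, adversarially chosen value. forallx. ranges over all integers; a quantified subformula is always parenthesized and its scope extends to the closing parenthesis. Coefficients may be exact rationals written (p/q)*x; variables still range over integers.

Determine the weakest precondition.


Working backward. After the program, the postcondition (1/2)*tot + (val - tot - 3) = 8 must hold; in canonical form it is val = (1/2)*tot + 11.
Then branch requires val = (1/2)*tot + 11; else branch requires forall val_1. val_1 = (1/2)*tot + 11.
Before the if: ((not (3*lim >= -1)) -> val = (1/2)*tot + 11) and (3*lim >= -1 -> (forall val_1. val_1 = (1/2)*tot + 11))
Before tot := e - 2*val + 9: ((not (3*lim >= -1)) -> 2*val = (1/2)*e + 31/2) and (3*lim >= -1 -> (forall val_1. val + val_1 = (1/2)*e + 31/2))
Before lim := 2*lim + 3*val: ((not (6*lim + 9*val >= -1)) -> 2*val = (1/2)*e + 31/2) and (6*lim + 9*val >= -1 -> (forall val_1. val + val_1 = (1/2)*e + 31/2))
Before tot := tot: ((not (6*lim + 9*val >= -1)) -> 2*val = (1/2)*e + 31/2) and (6*lim + 9*val >= -1 -> (forall val_1. val + val_1 = (1/2)*e + 31/2))
Answer: WP = ((not (6*lim + 9*val >= -1)) -> 2*val = (1/2)*e + 31/2) and (6*lim + 9*val >= -1 -> (forall val_1. val + val_1 = (1/2)*e + 31/2))


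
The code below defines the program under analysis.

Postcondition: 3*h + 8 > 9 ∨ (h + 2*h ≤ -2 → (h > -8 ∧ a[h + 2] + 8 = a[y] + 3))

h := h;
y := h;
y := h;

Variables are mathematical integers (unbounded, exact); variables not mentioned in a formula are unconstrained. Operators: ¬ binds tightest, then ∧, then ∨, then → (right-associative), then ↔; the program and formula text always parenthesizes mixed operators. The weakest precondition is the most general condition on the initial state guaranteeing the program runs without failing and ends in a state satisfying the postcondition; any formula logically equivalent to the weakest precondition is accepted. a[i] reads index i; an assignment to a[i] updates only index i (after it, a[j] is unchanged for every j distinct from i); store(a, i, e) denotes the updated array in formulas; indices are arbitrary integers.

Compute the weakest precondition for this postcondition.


Working backward. After the program, the postcondition 3*h + 8 > 9 ∨ (h + 2*h ≤ -2 → (h > -8 ∧ a[h + 2] + 8 = a[y] + 3)) must hold; in canonical form it is 3*h > 1 ∨ (3*h ≤ -2 → (h > -8 ∧ a[h + 2] = a[y] - 5)).
Before y := h: 3*h > 1 ∨ (3*h ≤ -2 → (h > -8 ∧ a[h + 2] = a[h] - 5))
Before y := h: 3*h > 1 ∨ (3*h ≤ -2 → (h > -8 ∧ a[h + 2] = a[h] - 5))
Before h := h: 3*h > 1 ∨ (3*h ≤ -2 → (h > -8 ∧ a[h + 2] = a[h] - 5))
Answer: WP = 3*h > 1 ∨ (3*h ≤ -2 → (h > -8 ∧ a[h + 2] = a[h] - 5))


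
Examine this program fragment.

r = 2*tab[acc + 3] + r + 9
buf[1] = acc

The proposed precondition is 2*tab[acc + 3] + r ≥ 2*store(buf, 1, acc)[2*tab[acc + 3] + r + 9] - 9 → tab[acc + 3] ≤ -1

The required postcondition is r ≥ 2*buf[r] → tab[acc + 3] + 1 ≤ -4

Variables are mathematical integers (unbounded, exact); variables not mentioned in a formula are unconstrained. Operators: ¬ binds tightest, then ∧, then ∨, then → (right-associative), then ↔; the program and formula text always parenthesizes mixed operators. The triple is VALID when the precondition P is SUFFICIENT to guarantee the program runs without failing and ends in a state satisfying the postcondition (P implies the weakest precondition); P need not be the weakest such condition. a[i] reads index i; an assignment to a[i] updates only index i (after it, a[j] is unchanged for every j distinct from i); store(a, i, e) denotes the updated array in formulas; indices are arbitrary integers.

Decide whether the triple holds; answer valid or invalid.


Working backward. After the program, the postcondition r ≥ 2*buf[r] → tab[acc + 3] + 1 ≤ -4 must hold; in canonical form it is r ≥ 2*buf[r] → tab[acc + 3] ≤ -5.
Before buf[1] := acc: r ≥ 2*store(buf, 1, acc)[r] → tab[acc + 3] ≤ -5
Before r := 2*tab[acc + 3] + r + 9: 2*tab[acc + 3] + r ≥ 2*store(buf, 1, acc)[2*tab[acc + 3] + r + 9] - 9 → tab[acc + 3] ≤ -5
The weakest precondition is 2*tab[acc + 3] + r ≥ 2*store(buf, 1, acc)[2*tab[acc + 3] + r + 9] - 9 → tab[acc + 3] ≤ -5.
Check whether 2*tab[acc + 3] + r ≥ 2*store(buf, 1, acc)[2*tab[acc + 3] + r + 9] - 9 → tab[acc + 3] ≤ -1 implies it.
Countermodel: at the initial state acc = 0, buf = {[0] = 0, [1] = 0, [3] = 0, elsewhere 0}, r = -7, tab = {[0] = -1, [1] = -1, [3] = -1, elsewhere -1}, the precondition holds but the weakest precondition fails.
Answer: invalid


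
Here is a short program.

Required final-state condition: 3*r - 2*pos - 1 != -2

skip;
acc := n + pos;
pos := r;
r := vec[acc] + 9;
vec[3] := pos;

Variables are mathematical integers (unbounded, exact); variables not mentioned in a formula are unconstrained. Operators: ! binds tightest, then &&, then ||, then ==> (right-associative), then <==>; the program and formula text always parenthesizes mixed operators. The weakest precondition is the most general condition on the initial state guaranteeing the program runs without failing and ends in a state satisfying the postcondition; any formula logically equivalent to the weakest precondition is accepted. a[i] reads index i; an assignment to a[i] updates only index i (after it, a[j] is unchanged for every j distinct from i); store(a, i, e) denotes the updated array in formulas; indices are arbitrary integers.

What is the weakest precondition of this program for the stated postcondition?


Working backward. After the program, the postcondition 3*r - 2*pos - 1 != -2 must hold; in canonical form it is 3*r != 2*pos - 1.
Before vec[3] := pos: 3*r != 2*pos - 1
Before r := vec[acc] + 9: 3*vec[acc] != 2*pos - 28
Before pos := r: 3*vec[acc] != 2*r - 28
Before acc := n + pos: 3*vec[n + pos] != 2*r - 28
Before skip: 3*vec[n + pos] != 2*r - 28
Answer: WP = 3*vec[n + pos] != 2*r - 28


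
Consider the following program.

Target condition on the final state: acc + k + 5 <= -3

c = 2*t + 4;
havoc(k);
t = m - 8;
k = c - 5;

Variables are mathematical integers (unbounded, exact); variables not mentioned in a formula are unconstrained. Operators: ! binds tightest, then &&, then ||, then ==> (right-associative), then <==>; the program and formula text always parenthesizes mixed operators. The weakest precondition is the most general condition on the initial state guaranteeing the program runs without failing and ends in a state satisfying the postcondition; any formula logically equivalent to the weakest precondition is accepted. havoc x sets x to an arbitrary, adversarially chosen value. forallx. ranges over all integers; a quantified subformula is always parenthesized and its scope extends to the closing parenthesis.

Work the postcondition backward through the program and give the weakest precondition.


Working backward. After the program, the postcondition acc + k + 5 <= -3 must hold; in canonical form it is acc + k <= -8.
Before k := c - 5: acc + c <= -3
Before t := m - 8: acc + c <= -3
Before havoc k: acc + c <= -3
Before c := 2*t + 4: acc + 2*t <= -7
Answer: WP = acc + 2*t <= -7


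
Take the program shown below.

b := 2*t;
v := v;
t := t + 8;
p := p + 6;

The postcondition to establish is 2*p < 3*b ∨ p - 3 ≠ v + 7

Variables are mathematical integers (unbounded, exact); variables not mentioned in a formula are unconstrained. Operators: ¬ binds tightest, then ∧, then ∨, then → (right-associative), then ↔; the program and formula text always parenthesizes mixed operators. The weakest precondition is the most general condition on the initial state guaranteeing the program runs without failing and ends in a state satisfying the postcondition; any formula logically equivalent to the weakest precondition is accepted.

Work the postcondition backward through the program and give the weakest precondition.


Working backward. After the program, the postcondition 2*p < 3*b ∨ p - 3 ≠ v + 7 must hold; in canonical form it is 2*p < 3*b ∨ p ≠ v + 10.
Before p := p + 6: 2*p < 3*b - 12 ∨ p ≠ v + 4
Before t := t + 8: 2*p < 3*b - 12 ∨ p ≠ v + 4
Before v := v: 2*p < 3*b - 12 ∨ p ≠ v + 4
Before b := 2*t: 2*p < 6*t - 12 ∨ p ≠ v + 4
Answer: WP = 2*p < 6*t - 12 ∨ p ≠ v + 4


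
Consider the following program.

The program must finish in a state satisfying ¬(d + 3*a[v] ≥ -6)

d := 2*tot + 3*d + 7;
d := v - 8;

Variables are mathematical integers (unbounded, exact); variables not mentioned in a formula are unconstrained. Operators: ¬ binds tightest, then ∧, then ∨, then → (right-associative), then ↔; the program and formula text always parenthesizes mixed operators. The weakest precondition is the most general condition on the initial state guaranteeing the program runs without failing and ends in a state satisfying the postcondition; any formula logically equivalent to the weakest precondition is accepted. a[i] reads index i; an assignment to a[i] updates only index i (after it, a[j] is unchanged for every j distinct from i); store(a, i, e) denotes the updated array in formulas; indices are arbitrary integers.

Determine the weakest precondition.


Working backward. After the program, the postcondition ¬(d + 3*a[v] ≥ -6) must hold; in canonical form it is ¬(3*a[v] + d ≥ -6).
Before d := v - 8: ¬(3*a[v] + v ≥ 2)
Before d := 2*tot + 3*d + 7: ¬(3*a[v] + v ≥ 2)
Answer: WP = ¬(3*a[v] + v ≥ 2)


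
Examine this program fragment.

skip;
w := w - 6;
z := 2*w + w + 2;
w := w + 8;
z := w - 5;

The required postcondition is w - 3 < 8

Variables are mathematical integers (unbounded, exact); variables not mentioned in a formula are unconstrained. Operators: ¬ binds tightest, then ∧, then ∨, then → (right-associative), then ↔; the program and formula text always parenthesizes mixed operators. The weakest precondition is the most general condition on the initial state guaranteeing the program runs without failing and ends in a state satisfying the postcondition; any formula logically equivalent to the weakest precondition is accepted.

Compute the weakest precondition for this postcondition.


Working backward. After the program, the postcondition w - 3 < 8 must hold; in canonical form it is w < 11.
Before z := w - 5: w < 11
Before w := w + 8: w < 3
Before z := 2*w + w + 2: w < 3
Before w := w - 6: w < 9
Before skip: w < 9
Answer: WP = w < 9


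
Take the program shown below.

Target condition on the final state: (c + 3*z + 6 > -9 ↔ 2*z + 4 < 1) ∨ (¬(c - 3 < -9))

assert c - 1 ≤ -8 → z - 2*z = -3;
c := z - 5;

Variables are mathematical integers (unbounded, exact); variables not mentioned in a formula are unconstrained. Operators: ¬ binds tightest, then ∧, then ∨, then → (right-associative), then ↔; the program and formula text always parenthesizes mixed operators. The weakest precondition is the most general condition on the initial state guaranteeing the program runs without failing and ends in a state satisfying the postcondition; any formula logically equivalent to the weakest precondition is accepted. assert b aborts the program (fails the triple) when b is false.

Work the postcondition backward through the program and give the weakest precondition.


Working backward. After the program, the postcondition (c + 3*z + 6 > -9 ↔ 2*z + 4 < 1) ∨ (¬(c - 3 < -9)) must hold; in canonical form it is (c + 3*z > -15 ↔ 2*z < -3) ∨ (¬(c < -6)).
Before c := z - 5: (4*z > -10 ↔ 2*z < -3) ∨ (¬(z < -1))
Before assert c - 1 ≤ -8 → z - 2*z = -3: (c ≤ -7 → z = 3) ∧ ((4*z > -10 ↔ 2*z < -3) ∨ (¬(z < -1)))
Answer: WP = (c ≤ -7 → z = 3) ∧ ((4*z > -10 ↔ 2*z < -3) ∨ (¬(z < -1)))


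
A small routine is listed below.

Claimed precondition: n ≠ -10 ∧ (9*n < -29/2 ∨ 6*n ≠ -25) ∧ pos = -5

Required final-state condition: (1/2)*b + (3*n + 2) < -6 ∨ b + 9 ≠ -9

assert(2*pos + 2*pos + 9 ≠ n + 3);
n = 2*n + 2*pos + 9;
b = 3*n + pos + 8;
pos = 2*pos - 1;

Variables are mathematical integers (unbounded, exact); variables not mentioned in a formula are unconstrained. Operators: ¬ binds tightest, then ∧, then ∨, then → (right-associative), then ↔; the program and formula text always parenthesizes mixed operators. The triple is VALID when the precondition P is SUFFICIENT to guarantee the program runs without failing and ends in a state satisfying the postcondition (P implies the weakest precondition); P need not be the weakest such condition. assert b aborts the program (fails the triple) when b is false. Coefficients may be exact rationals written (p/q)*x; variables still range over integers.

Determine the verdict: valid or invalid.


Working backward. After the program, the postcondition (1/2)*b + (3*n + 2) < -6 ∨ b + 9 ≠ -9 must hold; in canonical form it is (1/2)*b + 3*n < -8 ∨ b ≠ -18.
Before pos := 2*pos - 1: (1/2)*b + 3*n < -8 ∨ b ≠ -18
Before b := 3*n + pos + 8: (9/2)*n + (1/2)*pos < -12 ∨ 3*n + pos ≠ -26
Before n := 2*n + 2*pos + 9: 9*n + (19/2)*pos < -105/2 ∨ 6*n + 7*pos ≠ -53
Before assert 2*pos + 2*pos + 9 ≠ n + 3: 4*pos ≠ n - 6 ∧ (9*n + (19/2)*pos < -105/2 ∨ 6*n + 7*pos ≠ -53)
The weakest precondition is 4*pos ≠ n - 6 ∧ (9*n + (19/2)*pos < -105/2 ∨ 6*n + 7*pos ≠ -53).
Check whether n ≠ -10 ∧ (9*n < -29/2 ∨ 6*n ≠ -25) ∧ pos = -5 implies it.
Countermodel: at the initial state n = -14, pos = -5, the precondition holds but the weakest precondition fails.
Answer: invalid


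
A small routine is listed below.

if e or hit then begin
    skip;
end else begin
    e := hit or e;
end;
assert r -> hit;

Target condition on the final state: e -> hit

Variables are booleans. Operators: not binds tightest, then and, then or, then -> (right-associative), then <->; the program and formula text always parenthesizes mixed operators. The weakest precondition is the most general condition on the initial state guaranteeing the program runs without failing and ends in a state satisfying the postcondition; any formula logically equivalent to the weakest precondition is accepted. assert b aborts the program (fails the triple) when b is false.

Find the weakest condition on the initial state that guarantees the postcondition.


Working backward. After the program, e -> hit must hold.
Before assert r -> hit: (r -> hit) and (e -> hit)
Then branch requires (r -> hit) and (e -> hit); else branch requires (r -> hit) and ((hit or e) -> hit).
Before the if: ((e or hit) -> ((r -> hit) and (e -> hit))) and ((not (e or hit)) -> ((r -> hit) and ((hit or e) -> hit)))
Answer: WP = ((e or hit) -> ((r -> hit) and (e -> hit))) and ((not (e or hit)) -> ((r -> hit) and ((hit or e) -> hit)))


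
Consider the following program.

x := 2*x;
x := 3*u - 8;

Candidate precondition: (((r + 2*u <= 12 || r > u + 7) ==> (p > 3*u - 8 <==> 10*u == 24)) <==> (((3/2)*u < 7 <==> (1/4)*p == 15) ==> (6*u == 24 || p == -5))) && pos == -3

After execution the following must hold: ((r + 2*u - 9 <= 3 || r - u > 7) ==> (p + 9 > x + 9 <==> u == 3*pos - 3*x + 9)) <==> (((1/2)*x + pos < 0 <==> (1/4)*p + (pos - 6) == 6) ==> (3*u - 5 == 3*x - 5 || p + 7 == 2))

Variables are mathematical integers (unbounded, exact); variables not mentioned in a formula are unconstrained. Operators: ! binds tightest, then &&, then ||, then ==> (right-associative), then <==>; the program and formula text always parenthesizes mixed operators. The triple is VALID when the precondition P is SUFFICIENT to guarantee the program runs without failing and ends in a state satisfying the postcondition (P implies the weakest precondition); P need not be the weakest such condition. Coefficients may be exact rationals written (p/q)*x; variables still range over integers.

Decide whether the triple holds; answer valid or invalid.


Working backward. After the program, the postcondition ((r + 2*u - 9 <= 3 || r - u > 7) ==> (p + 9 > x + 9 <==> u == 3*pos - 3*x + 9)) <==> (((1/2)*x + pos < 0 <==> (1/4)*p + (pos - 6) == 6) ==> (3*u - 5 == 3*x - 5 || p + 7 == 2)) must hold; in canonical form it is ((r + 2*u <= 12 || r > u + 7) ==> (p > x <==> u + 3*x == 3*pos + 9)) <==> ((pos + (1/2)*x < 0 <==> (1/4)*p + pos == 12) ==> (3*u == 3*x || p == -5)).
Before x := 3*u - 8: ((r + 2*u <= 12 || r > u + 7) ==> (p > 3*u - 8 <==> 10*u == 3*pos + 33)) <==> ((pos + (3/2)*u < 4 <==> (1/4)*p + pos == 12) ==> (6*u == 24 || p == -5))
Before x := 2*x: ((r + 2*u <= 12 || r > u + 7) ==> (p > 3*u - 8 <==> 10*u == 3*pos + 33)) <==> ((pos + (3/2)*u < 4 <==> (1/4)*p + pos == 12) ==> (6*u == 24 || p == -5))
The weakest precondition is ((r + 2*u <= 12 || r > u + 7) ==> (p > 3*u - 8 <==> 10*u == 3*pos + 33)) <==> ((pos + (3/2)*u < 4 <==> (1/4)*p + pos == 12) ==> (6*u == 24 || p == -5)).
Check whether (((r + 2*u <= 12 || r > u + 7) ==> (p > 3*u - 8 <==> 10*u == 24)) <==> (((3/2)*u < 7 <==> (1/4)*p == 15) ==> (6*u == 24 || p == -5))) && pos == -3 implies it.
Every state satisfying the precondition satisfies the weakest precondition: the implication holds.
Answer: valid


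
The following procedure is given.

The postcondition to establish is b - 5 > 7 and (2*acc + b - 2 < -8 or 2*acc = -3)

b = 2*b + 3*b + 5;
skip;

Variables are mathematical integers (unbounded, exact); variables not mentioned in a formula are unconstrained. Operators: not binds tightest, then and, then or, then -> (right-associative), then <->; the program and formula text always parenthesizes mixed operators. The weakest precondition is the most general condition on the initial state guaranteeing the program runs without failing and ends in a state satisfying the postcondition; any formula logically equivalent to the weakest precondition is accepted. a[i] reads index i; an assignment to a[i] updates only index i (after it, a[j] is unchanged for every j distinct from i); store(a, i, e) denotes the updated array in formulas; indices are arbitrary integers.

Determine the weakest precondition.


Working backward. After the program, the postcondition b - 5 > 7 and (2*acc + b - 2 < -8 or 2*acc = -3) must hold; in canonical form it is b > 12 and (2*acc + b < -6 or 2*acc = -3).
Before skip: b > 12 and (2*acc + b < -6 or 2*acc = -3)
Before b := 2*b + 3*b + 5: 5*b > 7 and (2*acc + 5*b < -11 or 2*acc = -3)
Answer: WP = 5*b > 7 and (2*acc + 5*b < -11 or 2*acc = -3)


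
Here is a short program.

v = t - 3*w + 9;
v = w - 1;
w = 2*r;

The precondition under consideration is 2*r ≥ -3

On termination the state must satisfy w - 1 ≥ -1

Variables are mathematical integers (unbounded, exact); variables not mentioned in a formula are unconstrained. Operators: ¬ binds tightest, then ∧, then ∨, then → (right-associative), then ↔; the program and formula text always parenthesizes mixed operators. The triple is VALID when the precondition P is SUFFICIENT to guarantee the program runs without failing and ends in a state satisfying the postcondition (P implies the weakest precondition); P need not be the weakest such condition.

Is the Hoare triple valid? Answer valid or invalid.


Working backward. After the program, the postcondition w - 1 ≥ -1 must hold; in canonical form it is w ≥ 0.
Before w := 2*r: 2*r ≥ 0
Before v := w - 1: 2*r ≥ 0
Before v := t - 3*w + 9: 2*r ≥ 0
The weakest precondition is 2*r ≥ 0.
Check whether 2*r ≥ -3 implies it.
Countermodel: at the initial state r = -1, the precondition holds but the weakest precondition fails.
Answer: invalid


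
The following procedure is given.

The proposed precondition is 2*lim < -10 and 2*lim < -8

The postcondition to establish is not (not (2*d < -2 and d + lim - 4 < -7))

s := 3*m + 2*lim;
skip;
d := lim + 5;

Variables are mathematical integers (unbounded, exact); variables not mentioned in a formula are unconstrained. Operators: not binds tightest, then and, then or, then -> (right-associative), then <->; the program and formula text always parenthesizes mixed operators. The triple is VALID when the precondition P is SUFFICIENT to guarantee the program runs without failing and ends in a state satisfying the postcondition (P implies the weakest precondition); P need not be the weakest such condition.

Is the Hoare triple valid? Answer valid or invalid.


Working backward. After the program, the postcondition not (not (2*d < -2 and d + lim - 4 < -7)) must hold; in canonical form it is 2*d < -2 and d + lim < -3.
Before d := lim + 5: 2*lim < -12 and 2*lim < -8
Before skip: 2*lim < -12 and 2*lim < -8
Before s := 3*m + 2*lim: 2*lim < -12 and 2*lim < -8
The weakest precondition is 2*lim < -12 and 2*lim < -8.
Check whether 2*lim < -10 and 2*lim < -8 implies it.
Countermodel: at the initial state lim = -6, the precondition holds but the weakest precondition fails.
Answer: invalid


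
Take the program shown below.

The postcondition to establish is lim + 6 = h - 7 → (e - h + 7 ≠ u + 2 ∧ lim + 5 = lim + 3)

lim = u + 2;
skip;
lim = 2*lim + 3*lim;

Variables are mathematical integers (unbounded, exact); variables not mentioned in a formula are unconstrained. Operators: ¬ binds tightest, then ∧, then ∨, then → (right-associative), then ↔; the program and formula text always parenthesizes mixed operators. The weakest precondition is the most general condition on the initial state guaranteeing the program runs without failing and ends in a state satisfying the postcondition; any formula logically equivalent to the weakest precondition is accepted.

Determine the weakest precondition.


Working backward. After the program, the postcondition lim + 6 = h - 7 → (e - h + 7 ≠ u + 2 ∧ lim + 5 = lim + 3) must hold; in canonical form it is ¬(lim = h - 13).
Before lim := 2*lim + 3*lim: ¬(5*lim = h - 13)
Before skip: ¬(5*lim = h - 13)
Before lim := u + 2: ¬(5*u = h - 23)
Answer: WP = ¬(5*u = h - 23)


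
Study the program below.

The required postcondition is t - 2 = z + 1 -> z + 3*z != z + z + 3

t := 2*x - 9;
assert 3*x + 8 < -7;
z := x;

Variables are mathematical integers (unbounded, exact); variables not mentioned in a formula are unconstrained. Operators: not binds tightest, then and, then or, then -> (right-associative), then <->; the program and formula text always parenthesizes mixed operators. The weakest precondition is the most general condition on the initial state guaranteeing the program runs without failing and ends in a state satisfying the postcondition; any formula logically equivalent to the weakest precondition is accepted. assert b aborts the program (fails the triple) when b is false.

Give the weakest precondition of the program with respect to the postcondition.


Working backward. After the program, the postcondition t - 2 = z + 1 -> z + 3*z != z + z + 3 must hold; in canonical form it is t = z + 3 -> 2*z != 3.
Before z := x: t = x + 3 -> 2*x != 3
Before assert 3*x + 8 < -7: 3*x < -15 and (t = x + 3 -> 2*x != 3)
Before t := 2*x - 9: 3*x < -15 and (x = 12 -> 2*x != 3)
Answer: WP = 3*x < -15 and (x = 12 -> 2*x != 3)


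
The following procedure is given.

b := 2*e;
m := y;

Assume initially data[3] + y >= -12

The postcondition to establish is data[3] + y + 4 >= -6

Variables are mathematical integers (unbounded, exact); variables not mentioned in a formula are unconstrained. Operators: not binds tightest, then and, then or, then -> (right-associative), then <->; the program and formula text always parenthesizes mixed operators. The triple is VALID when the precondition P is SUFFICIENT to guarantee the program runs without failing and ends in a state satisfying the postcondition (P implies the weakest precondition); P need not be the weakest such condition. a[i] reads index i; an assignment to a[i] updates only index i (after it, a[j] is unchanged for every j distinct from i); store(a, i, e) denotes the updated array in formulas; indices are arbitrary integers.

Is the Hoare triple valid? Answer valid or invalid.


Working backward. After the program, the postcondition data[3] + y + 4 >= -6 must hold; in canonical form it is data[3] + y >= -10.
Before m := y: data[3] + y >= -10
Before b := 2*e: data[3] + y >= -10
The weakest precondition is data[3] + y >= -10.
Check whether data[3] + y >= -12 implies it.
Countermodel: at the initial state data = {[3] = 0, elsewhere 0}, y = -11, the precondition holds but the weakest precondition fails.
Answer: invalid


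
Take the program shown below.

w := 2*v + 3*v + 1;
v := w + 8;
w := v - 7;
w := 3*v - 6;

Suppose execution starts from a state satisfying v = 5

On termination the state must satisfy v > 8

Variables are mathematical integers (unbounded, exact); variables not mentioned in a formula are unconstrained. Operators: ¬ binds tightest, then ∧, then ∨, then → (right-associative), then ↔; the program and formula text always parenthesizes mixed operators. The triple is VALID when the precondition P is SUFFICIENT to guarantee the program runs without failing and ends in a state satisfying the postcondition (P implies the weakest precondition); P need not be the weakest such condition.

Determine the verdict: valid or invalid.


Working backward. After the program, v > 8 must hold.
Before w := 3*v - 6: v > 8
Before w := v - 7: v > 8
Before v := w + 8: w > 0
Before w := 2*v + 3*v + 1: 5*v > -1
The weakest precondition is 5*v > -1.
Check whether v = 5 implies it.
Every state satisfying the precondition satisfies the weakest precondition: the implication holds.
Answer: valid


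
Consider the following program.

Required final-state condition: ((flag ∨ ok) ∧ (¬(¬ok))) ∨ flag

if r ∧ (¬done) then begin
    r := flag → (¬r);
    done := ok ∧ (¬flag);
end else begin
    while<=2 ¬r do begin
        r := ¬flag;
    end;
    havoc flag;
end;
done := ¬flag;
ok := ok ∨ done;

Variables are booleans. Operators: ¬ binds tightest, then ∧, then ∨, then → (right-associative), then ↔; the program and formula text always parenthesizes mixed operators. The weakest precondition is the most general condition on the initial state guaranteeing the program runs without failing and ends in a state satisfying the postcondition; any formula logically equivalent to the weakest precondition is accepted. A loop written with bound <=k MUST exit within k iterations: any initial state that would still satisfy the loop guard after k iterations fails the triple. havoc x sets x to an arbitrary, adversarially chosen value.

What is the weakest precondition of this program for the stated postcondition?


Working backward. After the program, the postcondition ((flag ∨ ok) ∧ (¬(¬ok))) ∨ flag must hold; in canonical form it is ((flag ∨ ok) ∧ ok) ∨ flag.
Before ok := ok ∨ done: ((flag ∨ ok ∨ done) ∧ (ok ∨ done)) ∨ flag
Before done := ¬flag: true
Then branch requires true; else branch requires (¬r) → (flag → (¬flag)).
Before the if: (¬(r ∧ (¬done))) → ((¬r) → (flag → (¬flag)))
Answer: WP = (¬(r ∧ (¬done))) → ((¬r) → (flag → (¬flag)))


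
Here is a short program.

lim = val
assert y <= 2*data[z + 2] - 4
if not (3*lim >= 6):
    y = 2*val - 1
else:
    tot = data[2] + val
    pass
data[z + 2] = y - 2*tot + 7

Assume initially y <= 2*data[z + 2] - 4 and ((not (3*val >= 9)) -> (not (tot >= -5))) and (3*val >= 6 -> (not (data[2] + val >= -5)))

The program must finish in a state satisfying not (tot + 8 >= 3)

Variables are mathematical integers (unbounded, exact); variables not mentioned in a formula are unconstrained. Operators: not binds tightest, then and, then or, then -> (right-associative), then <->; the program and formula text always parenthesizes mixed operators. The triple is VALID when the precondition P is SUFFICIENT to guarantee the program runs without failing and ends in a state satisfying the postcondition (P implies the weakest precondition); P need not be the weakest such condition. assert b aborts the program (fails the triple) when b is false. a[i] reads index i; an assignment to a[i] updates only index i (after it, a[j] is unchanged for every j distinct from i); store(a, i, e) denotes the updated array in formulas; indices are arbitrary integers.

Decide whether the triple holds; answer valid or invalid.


Working backward. After the program, the postcondition not (tot + 8 >= 3) must hold; in canonical form it is not (tot >= -5).
Before data[z + 2] := y - 2*tot + 7: not (tot >= -5)
Then branch requires not (tot >= -5); else branch requires not (data[2] + val >= -5).
Before the if: ((not (3*lim >= 6)) -> (not (tot >= -5))) and (3*lim >= 6 -> (not (data[2] + val >= -5)))
Before assert y <= 2*data[z + 2] - 4: y <= 2*data[z + 2] - 4 and ((not (3*lim >= 6)) -> (not (tot >= -5))) and (3*lim >= 6 -> (not (data[2] + val >= -5)))
Before lim := val: y <= 2*data[z + 2] - 4 and ((not (3*val >= 6)) -> (not (tot >= -5))) and (3*val >= 6 -> (not (data[2] + val >= -5)))
The weakest precondition is y <= 2*data[z + 2] - 4 and ((not (3*val >= 6)) -> (not (tot >= -5))) and (3*val >= 6 -> (not (data[2] + val >= -5))).
Check whether y <= 2*data[z + 2] - 4 and ((not (3*val >= 9)) -> (not (tot >= -5))) and (3*val >= 6 -> (not (data[2] + val >= -5))) implies it.
Every state satisfying the precondition satisfies the weakest precondition: the implication holds.
Answer: valid
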